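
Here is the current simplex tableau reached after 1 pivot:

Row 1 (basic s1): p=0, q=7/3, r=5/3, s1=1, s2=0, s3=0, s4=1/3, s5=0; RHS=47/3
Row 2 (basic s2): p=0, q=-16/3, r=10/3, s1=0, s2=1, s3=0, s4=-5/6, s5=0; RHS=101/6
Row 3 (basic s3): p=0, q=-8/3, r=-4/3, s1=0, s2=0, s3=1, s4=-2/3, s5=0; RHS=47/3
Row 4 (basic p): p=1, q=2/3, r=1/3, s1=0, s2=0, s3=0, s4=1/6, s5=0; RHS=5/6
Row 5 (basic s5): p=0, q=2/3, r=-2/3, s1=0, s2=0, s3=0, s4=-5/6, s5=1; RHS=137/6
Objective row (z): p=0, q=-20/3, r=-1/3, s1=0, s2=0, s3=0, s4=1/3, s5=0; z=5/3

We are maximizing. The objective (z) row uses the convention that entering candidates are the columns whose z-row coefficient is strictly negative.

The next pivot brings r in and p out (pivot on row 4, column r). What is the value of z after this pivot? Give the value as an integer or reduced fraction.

Minimum ratio for r: (5/6)/(1/3) = 5/2.
z changes by −(z-row coeff of r)·ratio = −(-1/3)·(5/2) = 5/6.
New z = 5/3 + (5/6) = 5/2.

5/2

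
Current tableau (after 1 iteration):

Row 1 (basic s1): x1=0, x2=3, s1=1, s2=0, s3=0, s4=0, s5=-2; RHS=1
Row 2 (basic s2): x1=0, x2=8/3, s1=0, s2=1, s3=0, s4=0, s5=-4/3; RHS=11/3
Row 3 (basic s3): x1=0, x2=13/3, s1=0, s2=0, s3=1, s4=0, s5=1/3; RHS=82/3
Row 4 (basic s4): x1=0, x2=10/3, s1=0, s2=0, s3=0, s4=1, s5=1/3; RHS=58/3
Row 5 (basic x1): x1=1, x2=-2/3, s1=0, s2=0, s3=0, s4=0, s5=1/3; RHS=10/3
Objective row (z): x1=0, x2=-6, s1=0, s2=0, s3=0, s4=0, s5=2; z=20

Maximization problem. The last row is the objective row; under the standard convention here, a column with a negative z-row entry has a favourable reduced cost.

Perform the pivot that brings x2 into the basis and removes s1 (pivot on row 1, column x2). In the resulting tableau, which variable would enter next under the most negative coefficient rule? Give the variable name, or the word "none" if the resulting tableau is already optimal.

s5

Pivot element 3. New z-row = old z-row − (-6)·(row 1/3).
Updated z-row coefficients: x1: 0, x2: 0, s1: 2, s2: 0, s3: 0, s4: 0, s5: -2.
The most negative is -2 in column s5, so s5 would enter next.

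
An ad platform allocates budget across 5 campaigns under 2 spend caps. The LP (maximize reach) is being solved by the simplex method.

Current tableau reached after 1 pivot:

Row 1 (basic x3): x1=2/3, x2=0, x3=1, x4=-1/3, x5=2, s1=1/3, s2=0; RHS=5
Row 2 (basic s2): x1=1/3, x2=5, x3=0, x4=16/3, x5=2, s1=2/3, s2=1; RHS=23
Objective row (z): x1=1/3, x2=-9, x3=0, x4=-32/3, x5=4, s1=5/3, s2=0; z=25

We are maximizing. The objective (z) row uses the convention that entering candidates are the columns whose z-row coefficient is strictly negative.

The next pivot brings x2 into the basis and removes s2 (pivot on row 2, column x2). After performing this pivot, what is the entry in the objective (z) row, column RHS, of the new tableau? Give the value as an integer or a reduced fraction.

332/5

Pivot element is row 2, column x2: 5.
Normalize row 2: new (row 2, RHS) = 23/5 = 23/5.
z-row ← z-row − (-9)·(new row 2): 25 − (-9)·(23/5) = 332/5.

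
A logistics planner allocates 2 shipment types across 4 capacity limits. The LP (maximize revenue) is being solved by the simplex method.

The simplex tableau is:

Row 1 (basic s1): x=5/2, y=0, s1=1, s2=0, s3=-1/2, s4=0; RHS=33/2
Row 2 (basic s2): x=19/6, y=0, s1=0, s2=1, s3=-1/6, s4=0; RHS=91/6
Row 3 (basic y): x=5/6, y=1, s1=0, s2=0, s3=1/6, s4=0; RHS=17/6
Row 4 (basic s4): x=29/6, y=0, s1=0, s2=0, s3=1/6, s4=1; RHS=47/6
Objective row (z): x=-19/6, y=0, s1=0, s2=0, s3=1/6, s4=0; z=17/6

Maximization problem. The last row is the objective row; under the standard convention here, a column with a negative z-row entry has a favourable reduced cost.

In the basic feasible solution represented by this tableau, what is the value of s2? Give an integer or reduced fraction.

91/6

s2 is basic (row 2); its value is the RHS of that row: 91/6.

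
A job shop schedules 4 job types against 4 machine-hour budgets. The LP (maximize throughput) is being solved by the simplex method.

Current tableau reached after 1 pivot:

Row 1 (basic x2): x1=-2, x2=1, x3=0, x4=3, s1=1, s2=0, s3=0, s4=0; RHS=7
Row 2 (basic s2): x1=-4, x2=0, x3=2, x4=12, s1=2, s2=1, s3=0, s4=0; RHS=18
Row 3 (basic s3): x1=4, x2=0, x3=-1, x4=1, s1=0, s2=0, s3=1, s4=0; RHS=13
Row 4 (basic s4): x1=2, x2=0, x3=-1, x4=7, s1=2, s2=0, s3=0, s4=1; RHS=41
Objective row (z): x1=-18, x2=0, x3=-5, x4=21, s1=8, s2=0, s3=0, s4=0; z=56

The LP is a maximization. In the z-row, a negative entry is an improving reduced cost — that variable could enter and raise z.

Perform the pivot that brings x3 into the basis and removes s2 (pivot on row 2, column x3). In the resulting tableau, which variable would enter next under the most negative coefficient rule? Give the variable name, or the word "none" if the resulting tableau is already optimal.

Pivot element 2. New z-row = old z-row − (-5)·(row 2/2).
Updated z-row coefficients: x1: -28, x2: 0, x3: 0, x4: 51, s1: 13, s2: 5/2, s3: 0, s4: 0.
The most negative is -28 in column x1, so x1 would enter next.

x1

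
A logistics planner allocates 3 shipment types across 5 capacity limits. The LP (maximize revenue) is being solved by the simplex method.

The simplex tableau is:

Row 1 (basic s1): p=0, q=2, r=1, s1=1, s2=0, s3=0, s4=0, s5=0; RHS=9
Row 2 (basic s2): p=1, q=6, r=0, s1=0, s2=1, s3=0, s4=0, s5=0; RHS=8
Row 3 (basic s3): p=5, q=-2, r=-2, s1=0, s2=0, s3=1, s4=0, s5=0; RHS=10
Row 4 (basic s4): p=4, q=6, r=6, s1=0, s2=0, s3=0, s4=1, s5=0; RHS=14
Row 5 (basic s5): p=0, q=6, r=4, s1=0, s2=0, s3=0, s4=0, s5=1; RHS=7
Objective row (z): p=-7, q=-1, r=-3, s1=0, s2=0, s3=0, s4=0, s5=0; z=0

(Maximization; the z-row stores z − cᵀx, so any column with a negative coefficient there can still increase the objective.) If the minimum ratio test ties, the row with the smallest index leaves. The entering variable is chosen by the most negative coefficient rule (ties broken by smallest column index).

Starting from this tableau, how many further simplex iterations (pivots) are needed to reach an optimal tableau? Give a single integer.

pivot: p in, s3 out → z = 14
pivot: r in, s4 out → z = 353/19
No improving column remains; optimal.

2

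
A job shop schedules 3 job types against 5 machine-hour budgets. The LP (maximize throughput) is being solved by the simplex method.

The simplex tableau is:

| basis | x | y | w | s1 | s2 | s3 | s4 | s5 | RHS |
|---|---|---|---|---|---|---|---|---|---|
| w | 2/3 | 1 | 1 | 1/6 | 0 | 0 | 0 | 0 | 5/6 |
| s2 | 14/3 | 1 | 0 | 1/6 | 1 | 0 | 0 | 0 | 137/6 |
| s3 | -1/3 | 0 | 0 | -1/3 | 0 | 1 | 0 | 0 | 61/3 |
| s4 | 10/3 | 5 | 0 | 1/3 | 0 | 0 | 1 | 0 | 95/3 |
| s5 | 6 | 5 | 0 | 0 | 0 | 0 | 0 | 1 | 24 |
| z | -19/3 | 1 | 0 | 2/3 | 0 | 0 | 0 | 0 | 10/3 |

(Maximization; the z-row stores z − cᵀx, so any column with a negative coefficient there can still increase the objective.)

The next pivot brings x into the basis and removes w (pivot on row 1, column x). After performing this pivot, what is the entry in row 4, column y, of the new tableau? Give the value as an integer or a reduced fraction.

0

Pivot element is row 1, column x: 2/3.
Normalize row 1: new (row 1, y) = 1/(2/3) = 3/2.
row 4 ← row 4 − (10/3)·(new row 1): 5 − (10/3)·(3/2) = 0.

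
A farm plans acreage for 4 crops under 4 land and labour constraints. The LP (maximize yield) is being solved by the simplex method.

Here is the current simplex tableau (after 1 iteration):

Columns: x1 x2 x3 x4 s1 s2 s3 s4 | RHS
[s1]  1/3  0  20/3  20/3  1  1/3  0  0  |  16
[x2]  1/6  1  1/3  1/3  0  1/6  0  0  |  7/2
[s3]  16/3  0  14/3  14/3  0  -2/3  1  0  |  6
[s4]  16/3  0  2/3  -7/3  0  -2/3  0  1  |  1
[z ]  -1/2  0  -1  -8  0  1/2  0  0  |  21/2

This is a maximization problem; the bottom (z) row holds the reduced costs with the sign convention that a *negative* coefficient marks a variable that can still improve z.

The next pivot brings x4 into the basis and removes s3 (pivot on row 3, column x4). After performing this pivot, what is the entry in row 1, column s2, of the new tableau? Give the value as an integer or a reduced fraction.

9/7

Pivot element is row 3, column x4: 14/3.
Normalize row 3: new (row 3, s2) = (-2/3)/(14/3) = -1/7.
row 1 ← row 1 − (20/3)·(new row 3): 1/3 − (20/3)·(-1/7) = 9/7.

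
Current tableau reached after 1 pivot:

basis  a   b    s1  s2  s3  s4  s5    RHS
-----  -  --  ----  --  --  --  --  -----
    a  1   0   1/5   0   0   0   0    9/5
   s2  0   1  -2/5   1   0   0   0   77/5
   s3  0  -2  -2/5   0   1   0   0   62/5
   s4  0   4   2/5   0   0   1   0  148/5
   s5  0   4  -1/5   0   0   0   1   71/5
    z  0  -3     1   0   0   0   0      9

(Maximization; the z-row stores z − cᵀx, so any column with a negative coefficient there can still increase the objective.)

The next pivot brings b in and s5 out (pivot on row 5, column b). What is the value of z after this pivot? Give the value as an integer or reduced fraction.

Minimum ratio for b: (71/5)/4 = 71/20.
z changes by −(z-row coeff of b)·ratio = −(-3)·(71/20) = 213/20.
New z = 9 + (213/20) = 393/20.

393/20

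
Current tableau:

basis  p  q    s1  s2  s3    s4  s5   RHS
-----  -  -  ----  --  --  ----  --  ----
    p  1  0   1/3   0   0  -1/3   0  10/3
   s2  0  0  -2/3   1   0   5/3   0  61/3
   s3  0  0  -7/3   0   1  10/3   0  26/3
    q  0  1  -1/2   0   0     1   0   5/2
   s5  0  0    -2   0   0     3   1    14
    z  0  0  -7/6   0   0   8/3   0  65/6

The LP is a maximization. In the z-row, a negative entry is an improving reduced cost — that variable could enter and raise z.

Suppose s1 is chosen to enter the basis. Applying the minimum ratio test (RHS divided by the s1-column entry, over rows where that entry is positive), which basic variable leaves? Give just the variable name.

Ratios: row 1 (p): (10/3)/(1/3) = 10; row 2 (s2): entry -2/3 ≤ 0, skip; row 3 (s3): entry -7/3 ≤ 0, skip; row 4 (q): entry -1/2 ≤ 0, skip; row 5 (s5): entry -2 ≤ 0, skip.
Minimum ratio 10 is in the p row, so p leaves.

p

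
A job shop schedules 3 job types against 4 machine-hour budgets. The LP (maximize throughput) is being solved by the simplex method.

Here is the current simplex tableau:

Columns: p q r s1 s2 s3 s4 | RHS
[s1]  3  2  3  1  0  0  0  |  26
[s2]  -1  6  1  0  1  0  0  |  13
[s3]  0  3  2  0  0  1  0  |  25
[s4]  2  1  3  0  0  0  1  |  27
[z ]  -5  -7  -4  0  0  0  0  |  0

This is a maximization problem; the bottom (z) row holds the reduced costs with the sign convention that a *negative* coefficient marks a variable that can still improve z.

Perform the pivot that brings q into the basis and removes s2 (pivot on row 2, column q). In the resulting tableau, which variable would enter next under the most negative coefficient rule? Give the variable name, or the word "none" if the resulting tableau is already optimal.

p

Pivot element 6. New z-row = old z-row − (-7)·(row 2/6).
Updated z-row coefficients: p: -37/6, q: 0, r: -17/6, s1: 0, s2: 7/6, s3: 0, s4: 0.
The most negative is -37/6 in column p, so p would enter next.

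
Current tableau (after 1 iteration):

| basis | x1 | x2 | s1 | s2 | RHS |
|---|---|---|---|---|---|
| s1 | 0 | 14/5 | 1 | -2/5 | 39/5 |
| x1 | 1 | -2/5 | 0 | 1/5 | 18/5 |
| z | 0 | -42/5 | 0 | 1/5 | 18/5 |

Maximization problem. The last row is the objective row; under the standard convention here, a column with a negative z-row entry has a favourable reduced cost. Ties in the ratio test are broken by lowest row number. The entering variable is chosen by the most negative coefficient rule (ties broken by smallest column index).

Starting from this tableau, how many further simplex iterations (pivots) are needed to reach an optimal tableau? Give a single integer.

2

pivot: x2 in, s1 out → z = 27
pivot: s2 in, x1 out → z = 60
No improving column remains; optimal.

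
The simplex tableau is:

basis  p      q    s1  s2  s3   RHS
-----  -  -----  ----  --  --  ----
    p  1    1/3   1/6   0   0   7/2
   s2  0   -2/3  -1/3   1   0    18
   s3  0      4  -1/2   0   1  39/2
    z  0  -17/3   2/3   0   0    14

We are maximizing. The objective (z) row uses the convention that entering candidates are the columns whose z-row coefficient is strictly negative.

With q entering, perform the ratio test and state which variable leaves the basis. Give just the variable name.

s3

Ratios: row 1 (p): (7/2)/(1/3) = 21/2; row 2 (s2): entry -2/3 ≤ 0, skip; row 3 (s3): (39/2)/4 = 39/8.
Minimum ratio 39/8 is in the s3 row, so s3 leaves.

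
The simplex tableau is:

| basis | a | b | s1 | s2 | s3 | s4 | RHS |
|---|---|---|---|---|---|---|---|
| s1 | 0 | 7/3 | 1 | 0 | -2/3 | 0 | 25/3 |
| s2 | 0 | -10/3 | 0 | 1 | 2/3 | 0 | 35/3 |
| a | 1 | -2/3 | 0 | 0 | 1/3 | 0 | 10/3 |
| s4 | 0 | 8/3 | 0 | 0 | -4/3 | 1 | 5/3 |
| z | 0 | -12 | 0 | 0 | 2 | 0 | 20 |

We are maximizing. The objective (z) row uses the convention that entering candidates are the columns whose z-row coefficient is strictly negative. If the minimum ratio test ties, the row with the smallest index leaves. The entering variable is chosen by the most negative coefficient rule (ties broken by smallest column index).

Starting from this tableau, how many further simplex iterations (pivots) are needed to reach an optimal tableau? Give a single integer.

pivot: b in, s4 out → z = 55/2
pivot: s3 in, s1 out → z = 165/2
pivot: s4 in, a out → z = 120
No improving column remains; optimal.

3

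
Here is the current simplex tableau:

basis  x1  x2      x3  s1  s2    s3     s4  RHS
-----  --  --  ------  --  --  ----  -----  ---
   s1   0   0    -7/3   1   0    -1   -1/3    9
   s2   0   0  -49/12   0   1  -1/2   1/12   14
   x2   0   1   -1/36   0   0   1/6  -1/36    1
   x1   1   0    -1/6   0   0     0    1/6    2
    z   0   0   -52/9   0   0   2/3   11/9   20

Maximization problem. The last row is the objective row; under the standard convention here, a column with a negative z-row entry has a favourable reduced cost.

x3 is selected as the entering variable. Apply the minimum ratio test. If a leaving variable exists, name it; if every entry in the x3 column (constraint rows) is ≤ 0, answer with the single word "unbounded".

x3-column entries: row 1: -7/3, row 2: -49/12, row 3: -1/36, row 4: -1/6. All ≤ 0, so x3 can increase without bound; the LP is unbounded in this direction.

unbounded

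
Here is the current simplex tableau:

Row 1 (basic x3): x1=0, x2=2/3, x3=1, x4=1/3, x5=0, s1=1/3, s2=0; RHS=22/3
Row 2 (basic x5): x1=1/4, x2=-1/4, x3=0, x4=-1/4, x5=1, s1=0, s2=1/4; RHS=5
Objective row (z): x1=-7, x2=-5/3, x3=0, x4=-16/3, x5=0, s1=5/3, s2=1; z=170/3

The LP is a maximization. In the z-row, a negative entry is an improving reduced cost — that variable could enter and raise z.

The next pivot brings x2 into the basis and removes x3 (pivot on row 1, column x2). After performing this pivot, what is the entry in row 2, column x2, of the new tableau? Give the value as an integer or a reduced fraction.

Pivot element is row 1, column x2: 2/3.
Normalize row 1: new (row 1, x2) = (2/3)/(2/3) = 1.
row 2 ← row 2 − (-1/4)·(new row 1): -1/4 − (-1/4)·1 = 0.

0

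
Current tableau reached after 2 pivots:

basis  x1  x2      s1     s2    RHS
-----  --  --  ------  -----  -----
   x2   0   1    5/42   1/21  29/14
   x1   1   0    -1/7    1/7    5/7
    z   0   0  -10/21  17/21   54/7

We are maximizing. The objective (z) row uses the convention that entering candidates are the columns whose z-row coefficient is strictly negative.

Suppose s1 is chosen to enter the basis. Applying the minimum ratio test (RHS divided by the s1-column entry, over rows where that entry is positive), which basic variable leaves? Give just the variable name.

x2

Ratios: row 1 (x2): (29/14)/(5/42) = 87/5; row 2 (x1): entry -1/7 ≤ 0, skip.
Minimum ratio 87/5 is in the x2 row, so x2 leaves.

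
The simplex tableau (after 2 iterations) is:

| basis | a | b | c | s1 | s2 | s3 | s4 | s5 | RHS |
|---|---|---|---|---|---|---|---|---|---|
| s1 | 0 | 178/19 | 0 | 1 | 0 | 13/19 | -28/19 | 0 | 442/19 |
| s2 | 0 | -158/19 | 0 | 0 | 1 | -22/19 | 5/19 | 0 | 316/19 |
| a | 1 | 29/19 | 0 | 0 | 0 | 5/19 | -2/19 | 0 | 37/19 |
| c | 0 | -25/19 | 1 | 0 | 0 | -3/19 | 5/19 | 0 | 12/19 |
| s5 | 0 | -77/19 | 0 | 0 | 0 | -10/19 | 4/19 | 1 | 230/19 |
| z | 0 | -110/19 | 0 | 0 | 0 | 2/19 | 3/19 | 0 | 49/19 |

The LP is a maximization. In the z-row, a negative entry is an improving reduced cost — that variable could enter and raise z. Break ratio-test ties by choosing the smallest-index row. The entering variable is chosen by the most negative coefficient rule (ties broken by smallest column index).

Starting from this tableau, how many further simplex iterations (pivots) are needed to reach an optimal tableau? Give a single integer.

2

pivot: b in, a out → z = 289/29
pivot: s4 in, c out → z = 66/5
No improving column remains; optimal.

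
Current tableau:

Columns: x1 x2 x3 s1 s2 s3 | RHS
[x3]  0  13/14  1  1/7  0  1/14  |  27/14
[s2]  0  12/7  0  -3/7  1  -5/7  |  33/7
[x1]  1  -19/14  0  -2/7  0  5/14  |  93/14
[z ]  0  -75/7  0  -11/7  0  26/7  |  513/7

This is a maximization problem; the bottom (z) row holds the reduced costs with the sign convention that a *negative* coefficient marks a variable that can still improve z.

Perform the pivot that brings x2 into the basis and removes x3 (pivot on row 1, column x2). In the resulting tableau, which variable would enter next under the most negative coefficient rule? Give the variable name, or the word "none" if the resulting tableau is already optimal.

Pivot element 13/14. New z-row = old z-row − (-75/7)·(row 1/(13/14)).
Updated z-row coefficients: x1: 0, x2: 0, x3: 150/13, s1: 1/13, s2: 0, s3: 59/13.
No coefficient is strictly negative; the tableau after this pivot is optimal.

none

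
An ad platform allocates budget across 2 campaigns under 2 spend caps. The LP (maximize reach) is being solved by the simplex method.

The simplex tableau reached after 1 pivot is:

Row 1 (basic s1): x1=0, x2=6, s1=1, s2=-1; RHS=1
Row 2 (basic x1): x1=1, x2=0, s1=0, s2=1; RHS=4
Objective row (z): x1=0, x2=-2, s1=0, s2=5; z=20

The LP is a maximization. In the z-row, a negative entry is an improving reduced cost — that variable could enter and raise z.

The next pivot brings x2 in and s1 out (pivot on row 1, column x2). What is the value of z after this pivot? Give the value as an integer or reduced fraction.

61/3

Minimum ratio for x2: 1/6 = 1/6.
z changes by −(z-row coeff of x2)·ratio = −(-2)·(1/6) = 1/3.
New z = 20 + (1/3) = 61/3.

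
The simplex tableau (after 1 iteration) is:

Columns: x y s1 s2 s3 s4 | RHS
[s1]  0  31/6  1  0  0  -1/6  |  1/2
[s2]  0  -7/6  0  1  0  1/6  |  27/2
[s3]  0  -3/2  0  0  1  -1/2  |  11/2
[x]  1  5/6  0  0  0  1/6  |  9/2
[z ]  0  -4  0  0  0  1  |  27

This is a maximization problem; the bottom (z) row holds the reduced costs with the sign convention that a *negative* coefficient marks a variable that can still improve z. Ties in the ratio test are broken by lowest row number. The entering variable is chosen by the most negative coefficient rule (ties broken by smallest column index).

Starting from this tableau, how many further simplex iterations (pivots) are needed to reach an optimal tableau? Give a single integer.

pivot: y in, s1 out → z = 849/31
No improving column remains; optimal.

1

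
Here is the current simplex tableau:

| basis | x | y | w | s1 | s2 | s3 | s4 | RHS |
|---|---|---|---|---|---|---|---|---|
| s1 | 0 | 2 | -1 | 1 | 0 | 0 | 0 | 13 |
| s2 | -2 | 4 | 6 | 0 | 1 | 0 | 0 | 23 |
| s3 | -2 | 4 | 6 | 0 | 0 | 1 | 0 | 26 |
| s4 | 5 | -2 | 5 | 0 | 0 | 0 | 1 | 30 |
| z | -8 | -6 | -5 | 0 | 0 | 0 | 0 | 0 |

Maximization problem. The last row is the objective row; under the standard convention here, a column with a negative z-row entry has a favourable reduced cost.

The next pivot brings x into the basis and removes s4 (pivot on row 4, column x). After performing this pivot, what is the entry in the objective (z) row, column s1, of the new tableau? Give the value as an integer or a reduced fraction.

Pivot element is row 4, column x: 5.
Normalize row 4: new (row 4, s1) = 0/5 = 0.
z-row ← z-row − (-8)·(new row 4): 0 − (-8)·0 = 0.

0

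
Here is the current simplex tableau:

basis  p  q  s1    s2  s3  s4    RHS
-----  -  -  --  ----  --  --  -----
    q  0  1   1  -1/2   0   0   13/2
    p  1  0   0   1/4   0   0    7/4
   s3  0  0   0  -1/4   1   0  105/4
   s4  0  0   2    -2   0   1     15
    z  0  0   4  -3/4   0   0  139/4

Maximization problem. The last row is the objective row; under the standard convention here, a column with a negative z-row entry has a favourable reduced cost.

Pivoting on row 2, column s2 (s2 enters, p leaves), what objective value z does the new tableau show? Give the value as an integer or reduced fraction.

Minimum ratio for s2: (7/4)/(1/4) = 7.
z changes by −(z-row coeff of s2)·ratio = −(-3/4)·7 = 21/4.
New z = 139/4 + (21/4) = 40.

40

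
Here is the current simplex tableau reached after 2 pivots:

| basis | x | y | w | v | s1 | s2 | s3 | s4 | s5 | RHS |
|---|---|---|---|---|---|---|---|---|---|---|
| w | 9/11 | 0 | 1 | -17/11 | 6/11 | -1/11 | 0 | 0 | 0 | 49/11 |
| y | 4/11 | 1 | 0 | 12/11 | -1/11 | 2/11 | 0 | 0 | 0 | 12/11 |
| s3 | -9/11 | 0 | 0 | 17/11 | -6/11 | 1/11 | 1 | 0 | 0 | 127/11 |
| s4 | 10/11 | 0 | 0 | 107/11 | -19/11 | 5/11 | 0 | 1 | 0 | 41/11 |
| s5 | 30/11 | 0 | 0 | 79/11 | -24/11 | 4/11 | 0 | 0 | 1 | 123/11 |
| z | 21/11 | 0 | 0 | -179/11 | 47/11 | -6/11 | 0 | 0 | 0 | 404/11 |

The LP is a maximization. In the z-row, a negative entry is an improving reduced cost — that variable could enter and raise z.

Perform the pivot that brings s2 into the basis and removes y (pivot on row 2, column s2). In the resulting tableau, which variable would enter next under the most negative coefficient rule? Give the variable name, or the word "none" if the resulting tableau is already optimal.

Pivot element 2/11. New z-row = old z-row − (-6/11)·(row 2/(2/11)).
Updated z-row coefficients: x: 3, y: 3, w: 0, v: -13, s1: 4, s2: 0, s3: 0, s4: 0, s5: 0.
The most negative is -13 in column v, so v would enter next.

v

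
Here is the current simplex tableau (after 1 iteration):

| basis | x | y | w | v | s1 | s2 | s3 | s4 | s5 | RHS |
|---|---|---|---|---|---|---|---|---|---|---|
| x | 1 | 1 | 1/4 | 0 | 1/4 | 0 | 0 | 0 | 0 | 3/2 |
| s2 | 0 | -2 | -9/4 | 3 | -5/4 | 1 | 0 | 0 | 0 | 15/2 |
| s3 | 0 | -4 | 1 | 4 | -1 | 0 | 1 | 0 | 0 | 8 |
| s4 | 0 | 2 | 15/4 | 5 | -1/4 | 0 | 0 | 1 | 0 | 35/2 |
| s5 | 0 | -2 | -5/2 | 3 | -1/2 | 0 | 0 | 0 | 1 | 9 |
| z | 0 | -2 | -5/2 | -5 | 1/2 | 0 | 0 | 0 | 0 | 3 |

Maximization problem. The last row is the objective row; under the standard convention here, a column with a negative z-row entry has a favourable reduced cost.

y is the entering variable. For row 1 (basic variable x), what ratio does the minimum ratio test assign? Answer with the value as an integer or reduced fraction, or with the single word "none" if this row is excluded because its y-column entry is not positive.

Ratio = RHS / (y entry) = (3/2) / 1 = 3/2.

3/2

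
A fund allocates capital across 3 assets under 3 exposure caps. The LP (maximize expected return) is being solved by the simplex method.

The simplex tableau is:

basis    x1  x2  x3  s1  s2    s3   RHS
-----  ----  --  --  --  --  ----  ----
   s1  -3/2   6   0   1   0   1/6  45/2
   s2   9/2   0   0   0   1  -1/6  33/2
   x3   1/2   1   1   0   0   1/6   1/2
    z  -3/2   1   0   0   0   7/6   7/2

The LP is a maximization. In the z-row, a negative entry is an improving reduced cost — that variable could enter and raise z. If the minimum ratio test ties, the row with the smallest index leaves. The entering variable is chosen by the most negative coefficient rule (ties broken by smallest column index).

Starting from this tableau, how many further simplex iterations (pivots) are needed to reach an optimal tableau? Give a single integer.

pivot: x1 in, x3 out → z = 5
No improving column remains; optimal.

1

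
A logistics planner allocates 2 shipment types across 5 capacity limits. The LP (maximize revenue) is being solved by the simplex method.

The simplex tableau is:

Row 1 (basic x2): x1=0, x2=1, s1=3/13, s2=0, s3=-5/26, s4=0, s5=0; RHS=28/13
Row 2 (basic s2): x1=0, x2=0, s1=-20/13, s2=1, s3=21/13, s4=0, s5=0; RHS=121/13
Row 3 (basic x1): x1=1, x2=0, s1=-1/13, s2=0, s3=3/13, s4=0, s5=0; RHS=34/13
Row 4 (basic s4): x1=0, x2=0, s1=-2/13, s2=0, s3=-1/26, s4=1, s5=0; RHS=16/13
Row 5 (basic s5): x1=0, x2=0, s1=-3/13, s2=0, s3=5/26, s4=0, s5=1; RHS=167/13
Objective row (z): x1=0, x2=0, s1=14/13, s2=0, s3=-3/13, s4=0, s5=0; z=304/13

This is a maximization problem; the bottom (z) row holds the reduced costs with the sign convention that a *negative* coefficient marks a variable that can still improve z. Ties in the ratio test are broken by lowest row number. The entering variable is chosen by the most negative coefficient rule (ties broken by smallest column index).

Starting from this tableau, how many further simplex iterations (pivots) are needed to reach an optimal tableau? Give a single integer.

pivot: s3 in, s2 out → z = 173/7
No improving column remains; optimal.

1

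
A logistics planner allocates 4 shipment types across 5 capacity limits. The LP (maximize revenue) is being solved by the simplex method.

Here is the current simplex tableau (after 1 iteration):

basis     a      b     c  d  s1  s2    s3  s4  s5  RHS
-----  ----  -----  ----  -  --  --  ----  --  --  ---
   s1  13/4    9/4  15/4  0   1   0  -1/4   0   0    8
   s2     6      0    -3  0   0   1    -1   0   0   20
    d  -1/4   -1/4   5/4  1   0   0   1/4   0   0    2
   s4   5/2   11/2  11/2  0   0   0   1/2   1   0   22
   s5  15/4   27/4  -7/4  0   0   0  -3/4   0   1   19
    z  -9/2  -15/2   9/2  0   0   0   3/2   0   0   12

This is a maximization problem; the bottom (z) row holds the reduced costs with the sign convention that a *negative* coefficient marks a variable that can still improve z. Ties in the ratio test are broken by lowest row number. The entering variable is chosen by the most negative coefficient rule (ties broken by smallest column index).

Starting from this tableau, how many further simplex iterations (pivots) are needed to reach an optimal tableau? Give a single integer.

pivot: b in, s5 out → z = 298/9
pivot: a in, s1 out → z = 601/18
No improving column remains; optimal.

2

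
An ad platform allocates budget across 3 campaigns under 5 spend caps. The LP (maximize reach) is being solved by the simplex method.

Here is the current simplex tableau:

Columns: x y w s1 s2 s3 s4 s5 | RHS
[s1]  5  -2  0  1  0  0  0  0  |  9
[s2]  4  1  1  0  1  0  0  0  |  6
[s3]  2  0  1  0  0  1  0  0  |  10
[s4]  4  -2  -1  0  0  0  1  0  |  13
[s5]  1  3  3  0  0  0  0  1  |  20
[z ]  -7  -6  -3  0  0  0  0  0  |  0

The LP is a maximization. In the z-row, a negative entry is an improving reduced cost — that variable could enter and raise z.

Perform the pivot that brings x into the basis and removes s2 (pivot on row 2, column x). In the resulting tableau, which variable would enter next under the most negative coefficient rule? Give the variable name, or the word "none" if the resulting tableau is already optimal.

Pivot element 4. New z-row = old z-row − (-7)·(row 2/4).
Updated z-row coefficients: x: 0, y: -17/4, w: -5/4, s1: 0, s2: 7/4, s3: 0, s4: 0, s5: 0.
The most negative is -17/4 in column y, so y would enter next.

y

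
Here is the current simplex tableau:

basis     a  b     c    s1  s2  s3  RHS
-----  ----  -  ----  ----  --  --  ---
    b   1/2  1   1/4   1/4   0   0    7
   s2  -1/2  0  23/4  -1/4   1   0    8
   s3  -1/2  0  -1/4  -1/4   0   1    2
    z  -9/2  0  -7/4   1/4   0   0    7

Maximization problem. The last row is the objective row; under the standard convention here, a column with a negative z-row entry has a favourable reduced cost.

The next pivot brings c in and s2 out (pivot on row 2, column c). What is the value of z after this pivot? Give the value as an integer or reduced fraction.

217/23

Minimum ratio for c: 8/(23/4) = 32/23.
z changes by −(z-row coeff of c)·ratio = −(-7/4)·(32/23) = 56/23.
New z = 7 + (56/23) = 217/23.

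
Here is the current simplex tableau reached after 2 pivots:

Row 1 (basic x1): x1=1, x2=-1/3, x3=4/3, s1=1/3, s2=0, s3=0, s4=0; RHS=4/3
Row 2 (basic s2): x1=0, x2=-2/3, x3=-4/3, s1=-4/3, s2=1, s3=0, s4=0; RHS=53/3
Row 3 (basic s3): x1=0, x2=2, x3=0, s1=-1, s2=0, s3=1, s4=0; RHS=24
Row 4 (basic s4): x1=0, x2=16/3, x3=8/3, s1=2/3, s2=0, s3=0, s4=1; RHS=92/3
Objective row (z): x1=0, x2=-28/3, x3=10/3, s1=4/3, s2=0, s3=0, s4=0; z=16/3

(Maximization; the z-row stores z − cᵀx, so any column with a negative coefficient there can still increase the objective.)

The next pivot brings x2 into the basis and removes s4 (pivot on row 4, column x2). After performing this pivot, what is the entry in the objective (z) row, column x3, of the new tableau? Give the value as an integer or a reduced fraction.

8

Pivot element is row 4, column x2: 16/3.
Normalize row 4: new (row 4, x3) = (8/3)/(16/3) = 1/2.
z-row ← z-row − (-28/3)·(new row 4): 10/3 − (-28/3)·(1/2) = 8.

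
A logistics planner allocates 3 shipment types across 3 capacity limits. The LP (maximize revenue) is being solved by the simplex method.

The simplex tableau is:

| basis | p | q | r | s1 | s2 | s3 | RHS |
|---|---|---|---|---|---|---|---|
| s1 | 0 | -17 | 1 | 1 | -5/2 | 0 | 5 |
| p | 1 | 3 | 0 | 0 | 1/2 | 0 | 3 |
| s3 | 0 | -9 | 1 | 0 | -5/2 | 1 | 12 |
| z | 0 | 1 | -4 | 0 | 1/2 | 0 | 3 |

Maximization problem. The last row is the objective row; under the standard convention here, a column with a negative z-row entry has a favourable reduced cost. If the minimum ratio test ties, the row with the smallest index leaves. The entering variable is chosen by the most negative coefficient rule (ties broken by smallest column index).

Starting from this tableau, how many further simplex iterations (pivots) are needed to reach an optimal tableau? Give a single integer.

pivot: r in, s1 out → z = 23
pivot: q in, s3 out → z = 653/8
pivot: s2 in, p out → z = 355/4
No improving column remains; optimal.

3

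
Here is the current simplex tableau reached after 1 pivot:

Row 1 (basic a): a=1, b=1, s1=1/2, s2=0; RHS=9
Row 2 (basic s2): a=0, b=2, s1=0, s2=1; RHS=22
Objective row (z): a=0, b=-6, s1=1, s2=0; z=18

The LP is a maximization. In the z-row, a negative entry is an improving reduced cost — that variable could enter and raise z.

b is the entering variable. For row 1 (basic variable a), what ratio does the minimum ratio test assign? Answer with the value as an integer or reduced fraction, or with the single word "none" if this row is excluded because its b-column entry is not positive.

9

Ratio = RHS / (b entry) = 9 / 1 = 9.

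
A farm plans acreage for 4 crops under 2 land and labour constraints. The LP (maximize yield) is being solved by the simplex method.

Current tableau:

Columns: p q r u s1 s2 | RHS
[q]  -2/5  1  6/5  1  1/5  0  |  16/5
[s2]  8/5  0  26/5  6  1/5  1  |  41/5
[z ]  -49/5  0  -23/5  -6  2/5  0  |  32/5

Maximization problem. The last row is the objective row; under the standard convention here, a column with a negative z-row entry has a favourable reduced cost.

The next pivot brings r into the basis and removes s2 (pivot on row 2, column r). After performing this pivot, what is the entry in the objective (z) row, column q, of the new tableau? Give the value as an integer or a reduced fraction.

Pivot element is row 2, column r: 26/5.
Normalize row 2: new (row 2, q) = 0/(26/5) = 0.
z-row ← z-row − (-23/5)·(new row 2): 0 − (-23/5)·0 = 0.

0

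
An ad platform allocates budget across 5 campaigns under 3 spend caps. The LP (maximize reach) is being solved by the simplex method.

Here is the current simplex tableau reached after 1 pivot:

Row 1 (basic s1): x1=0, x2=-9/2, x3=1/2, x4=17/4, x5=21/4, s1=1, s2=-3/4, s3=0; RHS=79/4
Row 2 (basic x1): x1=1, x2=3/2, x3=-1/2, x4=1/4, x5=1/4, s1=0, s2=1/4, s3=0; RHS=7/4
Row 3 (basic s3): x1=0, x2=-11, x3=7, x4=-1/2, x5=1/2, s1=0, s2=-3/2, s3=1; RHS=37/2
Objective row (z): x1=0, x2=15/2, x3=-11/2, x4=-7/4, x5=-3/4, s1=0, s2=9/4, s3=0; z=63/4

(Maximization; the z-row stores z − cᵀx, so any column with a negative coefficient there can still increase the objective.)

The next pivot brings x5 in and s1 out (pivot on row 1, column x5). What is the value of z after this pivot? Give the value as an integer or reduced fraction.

Minimum ratio for x5: (79/4)/(21/4) = 79/21.
z changes by −(z-row coeff of x5)·ratio = −(-3/4)·(79/21) = 79/28.
New z = 63/4 + (79/28) = 130/7.

130/7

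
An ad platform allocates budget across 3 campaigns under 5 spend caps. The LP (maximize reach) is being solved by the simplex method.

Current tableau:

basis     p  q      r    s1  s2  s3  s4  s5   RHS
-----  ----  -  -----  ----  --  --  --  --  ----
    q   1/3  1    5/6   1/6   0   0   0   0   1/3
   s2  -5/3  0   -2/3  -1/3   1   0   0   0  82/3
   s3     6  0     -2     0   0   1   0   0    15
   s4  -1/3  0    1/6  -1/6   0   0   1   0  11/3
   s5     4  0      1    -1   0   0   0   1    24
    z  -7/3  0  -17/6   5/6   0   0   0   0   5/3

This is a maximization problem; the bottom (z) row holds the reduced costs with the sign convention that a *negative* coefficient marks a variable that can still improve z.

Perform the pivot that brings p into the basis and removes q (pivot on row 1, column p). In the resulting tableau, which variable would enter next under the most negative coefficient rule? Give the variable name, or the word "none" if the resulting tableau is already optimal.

Pivot element 1/3. New z-row = old z-row − (-7/3)·(row 1/(1/3)).
Updated z-row coefficients: p: 0, q: 7, r: 3, s1: 2, s2: 0, s3: 0, s4: 0, s5: 0.
No coefficient is strictly negative; the tableau after this pivot is optimal.

none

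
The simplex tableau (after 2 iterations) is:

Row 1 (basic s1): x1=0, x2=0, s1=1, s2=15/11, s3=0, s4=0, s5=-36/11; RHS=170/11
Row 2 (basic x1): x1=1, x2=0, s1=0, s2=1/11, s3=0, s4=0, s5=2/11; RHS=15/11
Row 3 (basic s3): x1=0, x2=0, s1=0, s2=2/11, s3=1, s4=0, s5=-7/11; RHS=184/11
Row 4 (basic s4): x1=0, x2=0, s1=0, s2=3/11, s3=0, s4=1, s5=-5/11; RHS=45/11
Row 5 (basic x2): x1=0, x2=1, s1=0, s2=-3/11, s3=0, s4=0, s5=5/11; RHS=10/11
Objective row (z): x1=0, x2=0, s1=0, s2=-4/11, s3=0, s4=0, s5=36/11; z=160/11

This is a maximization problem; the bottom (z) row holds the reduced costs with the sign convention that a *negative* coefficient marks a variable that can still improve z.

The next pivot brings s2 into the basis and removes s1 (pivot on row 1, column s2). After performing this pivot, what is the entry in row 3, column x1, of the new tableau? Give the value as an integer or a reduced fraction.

Pivot element is row 1, column s2: 15/11.
Normalize row 1: new (row 1, x1) = 0/(15/11) = 0.
row 3 ← row 3 − (2/11)·(new row 1): 0 − (2/11)·0 = 0.

0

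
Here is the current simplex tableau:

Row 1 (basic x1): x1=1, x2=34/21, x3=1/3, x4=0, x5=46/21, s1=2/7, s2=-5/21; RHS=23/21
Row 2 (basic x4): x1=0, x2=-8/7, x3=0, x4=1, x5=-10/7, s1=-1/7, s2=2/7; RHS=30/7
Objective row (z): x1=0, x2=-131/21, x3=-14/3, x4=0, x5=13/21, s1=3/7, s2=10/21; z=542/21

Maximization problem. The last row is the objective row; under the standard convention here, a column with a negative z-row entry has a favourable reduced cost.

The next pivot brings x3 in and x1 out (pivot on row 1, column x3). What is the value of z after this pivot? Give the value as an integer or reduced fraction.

288/7

Minimum ratio for x3: (23/21)/(1/3) = 23/7.
z changes by −(z-row coeff of x3)·ratio = −(-14/3)·(23/7) = 46/3.
New z = 542/21 + (46/3) = 288/7.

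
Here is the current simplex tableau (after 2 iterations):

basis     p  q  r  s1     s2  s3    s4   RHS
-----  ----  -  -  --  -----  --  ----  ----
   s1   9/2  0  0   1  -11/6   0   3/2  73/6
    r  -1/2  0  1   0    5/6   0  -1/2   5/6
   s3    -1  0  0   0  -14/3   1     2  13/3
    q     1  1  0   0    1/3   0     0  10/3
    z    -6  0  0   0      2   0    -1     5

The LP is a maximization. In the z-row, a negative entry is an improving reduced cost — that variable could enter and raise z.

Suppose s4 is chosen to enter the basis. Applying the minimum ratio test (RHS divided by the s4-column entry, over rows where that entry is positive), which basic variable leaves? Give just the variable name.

s3

Ratios: row 1 (s1): (73/6)/(3/2) = 73/9; row 2 (r): entry -1/2 ≤ 0, skip; row 3 (s3): (13/3)/2 = 13/6; row 4 (q): entry 0 ≤ 0, skip.
Minimum ratio 13/6 is in the s3 row, so s3 leaves.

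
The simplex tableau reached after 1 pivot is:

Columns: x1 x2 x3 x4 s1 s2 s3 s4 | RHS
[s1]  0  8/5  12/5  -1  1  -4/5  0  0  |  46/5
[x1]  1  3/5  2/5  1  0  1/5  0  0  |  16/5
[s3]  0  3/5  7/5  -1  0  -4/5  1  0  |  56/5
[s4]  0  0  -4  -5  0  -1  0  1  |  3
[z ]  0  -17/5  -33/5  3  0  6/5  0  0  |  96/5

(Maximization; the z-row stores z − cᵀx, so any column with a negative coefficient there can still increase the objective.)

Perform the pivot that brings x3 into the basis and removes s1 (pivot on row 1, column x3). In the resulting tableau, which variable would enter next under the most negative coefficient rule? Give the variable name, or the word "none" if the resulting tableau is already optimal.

s2

Pivot element 12/5. New z-row = old z-row − (-33/5)·(row 1/(12/5)).
Updated z-row coefficients: x1: 0, x2: 1, x3: 0, x4: 1/4, s1: 11/4, s2: -1, s3: 0, s4: 0.
The most negative is -1 in column s2, so s2 would enter next.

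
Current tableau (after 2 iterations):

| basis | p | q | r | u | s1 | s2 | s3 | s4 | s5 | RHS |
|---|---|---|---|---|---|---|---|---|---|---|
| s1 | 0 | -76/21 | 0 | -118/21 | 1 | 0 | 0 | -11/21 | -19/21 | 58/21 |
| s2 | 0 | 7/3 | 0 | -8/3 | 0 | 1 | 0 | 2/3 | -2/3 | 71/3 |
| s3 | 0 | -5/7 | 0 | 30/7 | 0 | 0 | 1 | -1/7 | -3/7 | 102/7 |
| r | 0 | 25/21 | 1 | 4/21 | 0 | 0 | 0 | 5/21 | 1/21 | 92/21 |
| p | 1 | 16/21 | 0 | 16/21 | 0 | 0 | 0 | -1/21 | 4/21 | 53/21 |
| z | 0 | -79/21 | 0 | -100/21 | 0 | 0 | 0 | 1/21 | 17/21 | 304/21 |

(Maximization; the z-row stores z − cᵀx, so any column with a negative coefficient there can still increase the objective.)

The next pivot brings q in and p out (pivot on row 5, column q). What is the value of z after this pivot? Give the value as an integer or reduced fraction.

Minimum ratio for q: (53/21)/(16/21) = 53/16.
z changes by −(z-row coeff of q)·ratio = −(-79/21)·(53/16) = 4187/336.
New z = 304/21 + (4187/336) = 431/16.

431/16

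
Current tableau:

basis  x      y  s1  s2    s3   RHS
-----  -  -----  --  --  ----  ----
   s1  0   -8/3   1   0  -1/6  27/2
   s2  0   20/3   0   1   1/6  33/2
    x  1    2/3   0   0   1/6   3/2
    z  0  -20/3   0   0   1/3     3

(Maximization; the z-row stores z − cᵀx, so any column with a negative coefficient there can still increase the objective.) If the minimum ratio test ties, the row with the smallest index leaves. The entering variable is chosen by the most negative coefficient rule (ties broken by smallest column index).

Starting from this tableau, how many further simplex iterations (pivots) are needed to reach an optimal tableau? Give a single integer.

pivot: y in, x out → z = 18
No improving column remains; optimal.

1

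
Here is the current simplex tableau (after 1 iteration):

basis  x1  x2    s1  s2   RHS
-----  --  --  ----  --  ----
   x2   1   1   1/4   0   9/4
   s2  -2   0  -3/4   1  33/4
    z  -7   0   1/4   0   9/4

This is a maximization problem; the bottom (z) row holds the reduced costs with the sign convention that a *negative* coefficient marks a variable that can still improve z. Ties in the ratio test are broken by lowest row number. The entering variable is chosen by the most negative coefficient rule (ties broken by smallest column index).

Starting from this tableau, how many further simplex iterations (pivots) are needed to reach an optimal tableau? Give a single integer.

1

pivot: x1 in, x2 out → z = 18
No improving column remains; optimal.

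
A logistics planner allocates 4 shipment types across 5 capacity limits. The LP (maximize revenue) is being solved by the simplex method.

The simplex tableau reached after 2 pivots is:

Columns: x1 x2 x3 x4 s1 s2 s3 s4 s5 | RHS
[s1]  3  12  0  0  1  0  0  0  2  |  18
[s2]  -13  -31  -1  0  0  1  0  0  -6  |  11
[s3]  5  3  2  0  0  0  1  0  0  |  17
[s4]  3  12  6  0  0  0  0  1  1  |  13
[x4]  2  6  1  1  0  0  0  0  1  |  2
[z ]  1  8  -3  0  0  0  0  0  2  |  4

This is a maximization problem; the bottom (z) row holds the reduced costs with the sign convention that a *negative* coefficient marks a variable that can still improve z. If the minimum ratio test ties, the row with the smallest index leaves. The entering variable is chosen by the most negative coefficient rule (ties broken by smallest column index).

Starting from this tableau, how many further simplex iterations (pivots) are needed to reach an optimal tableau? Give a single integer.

pivot: x3 in, x4 out → z = 10
No improving column remains; optimal.

1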